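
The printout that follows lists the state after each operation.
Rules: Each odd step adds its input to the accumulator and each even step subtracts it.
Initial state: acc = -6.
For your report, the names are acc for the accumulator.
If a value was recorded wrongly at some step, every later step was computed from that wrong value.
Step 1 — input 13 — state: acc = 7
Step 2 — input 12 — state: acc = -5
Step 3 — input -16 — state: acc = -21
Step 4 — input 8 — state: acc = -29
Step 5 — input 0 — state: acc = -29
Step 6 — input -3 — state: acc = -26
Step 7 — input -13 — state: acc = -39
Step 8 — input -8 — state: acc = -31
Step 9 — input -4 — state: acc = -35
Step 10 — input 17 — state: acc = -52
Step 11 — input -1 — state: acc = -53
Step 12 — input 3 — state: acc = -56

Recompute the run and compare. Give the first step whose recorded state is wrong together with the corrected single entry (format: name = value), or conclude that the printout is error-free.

Recomputing the run from the initial state:
step 1: acc = 7
step 2: acc = -5
step 3: acc = -21
step 4: acc = -29
step 5: acc = -29
step 6: acc = -26
step 7: acc = -39
step 8: acc = -31
step 9: acc = -35
step 10: acc = -52
step 11: acc = -53
step 12: acc = -56
This matches the printout at every step.

no error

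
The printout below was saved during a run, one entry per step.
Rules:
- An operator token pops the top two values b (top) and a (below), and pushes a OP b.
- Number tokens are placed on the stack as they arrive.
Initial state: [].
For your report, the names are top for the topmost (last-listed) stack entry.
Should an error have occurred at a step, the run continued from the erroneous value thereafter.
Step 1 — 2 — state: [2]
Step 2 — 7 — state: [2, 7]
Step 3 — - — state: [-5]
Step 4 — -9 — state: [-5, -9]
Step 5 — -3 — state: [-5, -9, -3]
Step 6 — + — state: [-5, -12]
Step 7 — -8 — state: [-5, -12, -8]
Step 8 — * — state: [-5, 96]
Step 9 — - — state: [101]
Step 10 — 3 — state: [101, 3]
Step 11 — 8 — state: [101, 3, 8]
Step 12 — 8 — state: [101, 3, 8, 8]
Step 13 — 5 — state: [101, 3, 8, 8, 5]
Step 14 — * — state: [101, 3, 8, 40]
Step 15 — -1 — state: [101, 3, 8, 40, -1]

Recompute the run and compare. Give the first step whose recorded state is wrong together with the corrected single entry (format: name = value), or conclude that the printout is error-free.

step 9, top = -101

1. push 2: top = 2 (agrees with the printout)
2. push 7: top = 7 (checks out)
3. 2 - 7 = -5 (matches)
4. push -9: top = -9 (matches)
5. push -3: top = -3 (verified)
6. -9 + -3 = -12 (consistent with the printout)
7. push -8: top = -8 (no discrepancy)
8. -12 * -8 = 96 (exactly as logged)
9. -5 - 96 = -101 (this is not what the printout shows)
The audit stops at step 9: the recorded entry is wrong and should be top = -101.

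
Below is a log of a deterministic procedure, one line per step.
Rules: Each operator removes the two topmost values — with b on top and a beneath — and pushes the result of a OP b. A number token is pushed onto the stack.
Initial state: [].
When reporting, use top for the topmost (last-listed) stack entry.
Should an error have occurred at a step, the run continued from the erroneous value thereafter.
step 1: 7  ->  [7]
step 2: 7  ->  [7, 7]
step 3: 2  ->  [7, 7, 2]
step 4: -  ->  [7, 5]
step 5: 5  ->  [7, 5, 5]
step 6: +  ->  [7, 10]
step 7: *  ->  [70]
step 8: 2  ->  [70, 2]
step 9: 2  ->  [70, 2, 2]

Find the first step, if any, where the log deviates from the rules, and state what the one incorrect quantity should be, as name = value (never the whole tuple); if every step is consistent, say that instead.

no error

Recomputing the run from the initial state:
step 1: [7]
step 2: [7, 7]
step 3: [7, 7, 2]
step 4: [7, 5]
step 5: [7, 5, 5]
step 6: [7, 10]
step 7: [70]
step 8: [70, 2]
step 9: [70, 2, 2]
This matches the log at every step.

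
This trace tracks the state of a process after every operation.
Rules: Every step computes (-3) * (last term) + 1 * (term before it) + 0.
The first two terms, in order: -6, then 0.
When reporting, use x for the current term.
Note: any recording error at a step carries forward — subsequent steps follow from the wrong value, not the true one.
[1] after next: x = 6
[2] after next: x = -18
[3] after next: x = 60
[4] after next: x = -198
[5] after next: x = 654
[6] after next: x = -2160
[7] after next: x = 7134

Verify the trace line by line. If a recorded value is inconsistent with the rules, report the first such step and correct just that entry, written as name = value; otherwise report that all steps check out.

step 1, x = -6

Recomputing the run from the initial state:
step 1: x = -6
step 2: x = 18
step 3: x = -60
step 4: x = 198
step 5: x = -654
step 6: x = 2160
step 7: x = -7134
The first disagreement with the trace is at step 1, where the value should be x = -6.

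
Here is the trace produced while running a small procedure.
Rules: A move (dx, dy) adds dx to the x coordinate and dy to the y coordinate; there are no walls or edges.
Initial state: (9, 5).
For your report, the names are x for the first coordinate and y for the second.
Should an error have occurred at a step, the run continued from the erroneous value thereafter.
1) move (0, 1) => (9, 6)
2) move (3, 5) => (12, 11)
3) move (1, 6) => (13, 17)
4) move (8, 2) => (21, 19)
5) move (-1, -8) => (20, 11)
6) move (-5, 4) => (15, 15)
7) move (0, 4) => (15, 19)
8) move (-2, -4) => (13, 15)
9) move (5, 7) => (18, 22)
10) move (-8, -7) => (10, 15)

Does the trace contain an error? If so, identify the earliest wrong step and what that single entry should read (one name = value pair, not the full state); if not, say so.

no error

1. x = 9 + (0) = 9, y = 5 + (1) = 6 (in agreement)
2. x = 9 + (3) = 12, y = 6 + (5) = 11 (in agreement)
3. x = 12 + (1) = 13, y = 11 + (6) = 17 (in agreement)
4. x = 13 + (8) = 21, y = 17 + (2) = 19 (same as recorded)
5. x = 21 + (-1) = 20, y = 19 + (-8) = 11 (confirmed correct)
6. x = 20 + (-5) = 15, y = 11 + (4) = 15 (no discrepancy)
7. x = 15 + (0) = 15, y = 15 + (4) = 19 (matches)
8. x = 15 + (-2) = 13, y = 19 + (-4) = 15 (in agreement)
9. x = 13 + (5) = 18, y = 15 + (7) = 22 (verified)
10. x = 18 + (-8) = 10, y = 22 + (-7) = 15 (same as recorded)
No step deviates from the rules.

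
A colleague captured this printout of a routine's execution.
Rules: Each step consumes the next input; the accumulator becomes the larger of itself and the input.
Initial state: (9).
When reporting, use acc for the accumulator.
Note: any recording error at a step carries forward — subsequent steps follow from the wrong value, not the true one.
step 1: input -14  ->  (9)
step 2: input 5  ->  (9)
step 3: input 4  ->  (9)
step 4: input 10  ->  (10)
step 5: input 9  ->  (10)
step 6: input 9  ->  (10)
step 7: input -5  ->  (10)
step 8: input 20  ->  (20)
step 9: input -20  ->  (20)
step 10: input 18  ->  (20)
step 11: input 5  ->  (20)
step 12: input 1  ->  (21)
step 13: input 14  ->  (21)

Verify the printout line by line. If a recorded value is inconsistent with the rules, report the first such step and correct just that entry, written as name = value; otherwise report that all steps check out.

Recomputing the run from the initial state:
step 1: acc = 9
step 2: acc = 9
step 3: acc = 9
step 4: acc = 10
step 5: acc = 10
step 6: acc = 10
step 7: acc = 10
step 8: acc = 20
step 9: acc = 20
step 10: acc = 20
step 11: acc = 20
step 12: acc = 20
step 13: acc = 20
The first disagreement with the printout is at step 12, where the value should be acc = 20.

step 12, acc = 20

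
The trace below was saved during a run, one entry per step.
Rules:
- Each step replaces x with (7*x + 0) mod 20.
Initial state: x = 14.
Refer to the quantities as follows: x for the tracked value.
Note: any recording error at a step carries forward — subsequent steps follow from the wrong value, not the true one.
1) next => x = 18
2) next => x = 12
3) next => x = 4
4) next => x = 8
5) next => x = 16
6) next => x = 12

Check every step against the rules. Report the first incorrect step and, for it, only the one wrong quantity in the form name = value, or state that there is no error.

1. x = (7*14 + 0) mod 20 = 18 (matches)
2. x = (7*18 + 0) mod 20 = 6 (not what was recorded)
Conclusion: step 2 carries the first error; the entry should be x = 6.

step 2, x = 6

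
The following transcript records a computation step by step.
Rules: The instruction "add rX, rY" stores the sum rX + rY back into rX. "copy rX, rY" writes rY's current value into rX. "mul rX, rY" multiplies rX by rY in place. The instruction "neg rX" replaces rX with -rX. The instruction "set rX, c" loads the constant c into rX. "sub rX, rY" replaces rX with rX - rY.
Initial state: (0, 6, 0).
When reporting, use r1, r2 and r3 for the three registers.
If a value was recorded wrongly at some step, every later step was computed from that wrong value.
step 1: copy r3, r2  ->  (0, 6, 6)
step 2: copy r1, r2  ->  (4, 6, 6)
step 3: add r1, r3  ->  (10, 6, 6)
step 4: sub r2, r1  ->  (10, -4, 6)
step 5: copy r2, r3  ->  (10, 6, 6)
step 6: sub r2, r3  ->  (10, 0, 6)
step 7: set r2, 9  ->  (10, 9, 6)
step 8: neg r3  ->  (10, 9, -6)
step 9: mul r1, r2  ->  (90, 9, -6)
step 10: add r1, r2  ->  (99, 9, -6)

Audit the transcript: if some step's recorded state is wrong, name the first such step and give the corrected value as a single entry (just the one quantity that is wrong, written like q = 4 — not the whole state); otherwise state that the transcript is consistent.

Recomputing the run from the initial state:
step 1: r1 = 0, r2 = 6, r3 = 6
step 2: r1 = 6, r2 = 6, r3 = 6
step 3: r1 = 12, r2 = 6, r3 = 6
step 4: r1 = 12, r2 = -6, r3 = 6
step 5: r1 = 12, r2 = 6, r3 = 6
step 6: r1 = 12, r2 = 0, r3 = 6
step 7: r1 = 12, r2 = 9, r3 = 6
step 8: r1 = 12, r2 = 9, r3 = -6
step 9: r1 = 108, r2 = 9, r3 = -6
step 10: r1 = 117, r2 = 9, r3 = -6
The first disagreement with the transcript is at step 2, where the value should be r1 = 6.

step 2, r1 = 6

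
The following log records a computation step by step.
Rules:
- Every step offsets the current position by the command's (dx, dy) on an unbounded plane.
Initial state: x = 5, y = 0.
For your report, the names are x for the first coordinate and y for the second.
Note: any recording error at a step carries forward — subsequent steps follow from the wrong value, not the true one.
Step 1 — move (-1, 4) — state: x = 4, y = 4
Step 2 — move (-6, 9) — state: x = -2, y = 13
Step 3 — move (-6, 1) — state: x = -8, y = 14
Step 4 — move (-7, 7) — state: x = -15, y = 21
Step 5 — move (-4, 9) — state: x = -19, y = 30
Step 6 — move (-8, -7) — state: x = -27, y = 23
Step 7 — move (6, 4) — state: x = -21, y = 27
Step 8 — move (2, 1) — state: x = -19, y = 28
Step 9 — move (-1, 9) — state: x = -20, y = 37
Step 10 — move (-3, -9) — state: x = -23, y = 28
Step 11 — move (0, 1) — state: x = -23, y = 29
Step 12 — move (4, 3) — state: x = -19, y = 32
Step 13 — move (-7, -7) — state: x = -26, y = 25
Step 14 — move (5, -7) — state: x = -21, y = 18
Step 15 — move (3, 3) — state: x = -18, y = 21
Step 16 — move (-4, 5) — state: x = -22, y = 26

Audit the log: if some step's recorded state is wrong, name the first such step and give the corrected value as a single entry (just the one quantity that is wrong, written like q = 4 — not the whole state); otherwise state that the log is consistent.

Recomputing the run from the initial state:
step 1: x = 4, y = 4
step 2: x = -2, y = 13
step 3: x = -8, y = 14
step 4: x = -15, y = 21
step 5: x = -19, y = 30
step 6: x = -27, y = 23
step 7: x = -21, y = 27
step 8: x = -19, y = 28
step 9: x = -20, y = 37
step 10: x = -23, y = 28
step 11: x = -23, y = 29
step 12: x = -19, y = 32
step 13: x = -26, y = 25
step 14: x = -21, y = 18
step 15: x = -18, y = 21
step 16: x = -22, y = 26
This matches the log at every step.

no error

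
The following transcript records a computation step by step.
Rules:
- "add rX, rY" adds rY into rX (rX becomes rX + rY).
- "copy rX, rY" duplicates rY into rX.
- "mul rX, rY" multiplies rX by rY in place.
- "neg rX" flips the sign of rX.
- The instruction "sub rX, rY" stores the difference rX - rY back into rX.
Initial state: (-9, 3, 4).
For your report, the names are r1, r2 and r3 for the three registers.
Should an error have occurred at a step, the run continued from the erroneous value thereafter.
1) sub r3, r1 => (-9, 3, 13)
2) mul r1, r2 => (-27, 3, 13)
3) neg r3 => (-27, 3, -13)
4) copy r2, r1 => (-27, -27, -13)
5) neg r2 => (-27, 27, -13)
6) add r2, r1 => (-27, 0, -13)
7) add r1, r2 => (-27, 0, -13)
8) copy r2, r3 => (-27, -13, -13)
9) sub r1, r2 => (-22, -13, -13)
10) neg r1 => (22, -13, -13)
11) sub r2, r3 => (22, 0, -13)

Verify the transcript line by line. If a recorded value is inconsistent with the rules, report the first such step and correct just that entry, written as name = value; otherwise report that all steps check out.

Step 1: r3 = 4 - -9 = 13 — exactly as logged.
Step 2: r1 = -9 * 3 = -27 — exactly as logged.
Step 3: r3 = -(13) = -13 — checks out.
Step 4: r2 = -27 — consistent with the transcript.
Step 5: r2 = -(-27) = 27 — in agreement.
Step 6: r2 = 27 + -27 = 0 — exactly as logged.
Step 7: r1 = -27 + 0 = -27 — confirmed correct.
Step 8: r2 = -13 — verified.
Step 9: r1 = -27 - -13 = -14 — not what was recorded.
The earliest wrong entry is at step 9: it should read r1 = -14.

step 9, r1 = -14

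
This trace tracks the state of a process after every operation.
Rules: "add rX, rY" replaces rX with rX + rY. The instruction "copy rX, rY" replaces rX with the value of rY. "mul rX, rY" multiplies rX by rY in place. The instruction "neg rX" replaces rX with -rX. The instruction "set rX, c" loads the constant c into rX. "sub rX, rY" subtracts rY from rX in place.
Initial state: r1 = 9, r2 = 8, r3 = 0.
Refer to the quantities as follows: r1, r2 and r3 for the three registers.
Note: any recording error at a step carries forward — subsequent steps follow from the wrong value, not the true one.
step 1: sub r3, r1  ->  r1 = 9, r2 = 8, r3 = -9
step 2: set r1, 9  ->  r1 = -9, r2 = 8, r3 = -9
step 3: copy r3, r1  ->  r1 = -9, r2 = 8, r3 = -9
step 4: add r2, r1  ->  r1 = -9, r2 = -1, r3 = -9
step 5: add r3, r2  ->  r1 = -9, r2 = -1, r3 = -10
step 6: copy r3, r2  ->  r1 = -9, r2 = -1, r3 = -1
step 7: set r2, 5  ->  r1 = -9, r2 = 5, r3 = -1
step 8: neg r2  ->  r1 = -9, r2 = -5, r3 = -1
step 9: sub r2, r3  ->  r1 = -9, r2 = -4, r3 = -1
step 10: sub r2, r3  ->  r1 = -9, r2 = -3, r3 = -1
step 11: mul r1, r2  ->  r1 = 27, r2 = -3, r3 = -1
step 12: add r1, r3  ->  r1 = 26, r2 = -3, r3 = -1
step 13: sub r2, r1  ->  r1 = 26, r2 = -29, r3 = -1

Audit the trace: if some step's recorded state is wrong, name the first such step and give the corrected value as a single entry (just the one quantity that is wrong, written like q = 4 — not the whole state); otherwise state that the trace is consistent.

step 2, r1 = 9

Recomputing the run from the initial state:
step 1: r1 = 9, r2 = 8, r3 = -9
step 2: r1 = 9, r2 = 8, r3 = -9
step 3: r1 = 9, r2 = 8, r3 = 9
step 4: r1 = 9, r2 = 17, r3 = 9
step 5: r1 = 9, r2 = 17, r3 = 26
step 6: r1 = 9, r2 = 17, r3 = 17
step 7: r1 = 9, r2 = 5, r3 = 17
step 8: r1 = 9, r2 = -5, r3 = 17
step 9: r1 = 9, r2 = -22, r3 = 17
step 10: r1 = 9, r2 = -39, r3 = 17
step 11: r1 = -351, r2 = -39, r3 = 17
step 12: r1 = -334, r2 = -39, r3 = 17
step 13: r1 = -334, r2 = 295, r3 = 17
The first disagreement with the trace is at step 2, where the value should be r1 = 9.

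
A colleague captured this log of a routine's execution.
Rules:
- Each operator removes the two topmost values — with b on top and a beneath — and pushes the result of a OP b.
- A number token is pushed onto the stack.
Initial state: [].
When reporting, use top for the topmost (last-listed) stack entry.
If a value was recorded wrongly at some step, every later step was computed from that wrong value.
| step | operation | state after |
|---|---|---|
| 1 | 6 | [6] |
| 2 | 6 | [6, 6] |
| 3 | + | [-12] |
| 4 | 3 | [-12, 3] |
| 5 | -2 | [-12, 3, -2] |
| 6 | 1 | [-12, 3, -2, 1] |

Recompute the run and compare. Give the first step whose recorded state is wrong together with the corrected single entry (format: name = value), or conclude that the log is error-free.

step 3, top = 12

Step 1: push 6: top = 6 — agrees with the log.
Step 2: push 6: top = 6 — in agreement.
Step 3: 6 + 6 = 12 — a discrepancy with the log.
Step 3 is the first one off; corrected, top = 12.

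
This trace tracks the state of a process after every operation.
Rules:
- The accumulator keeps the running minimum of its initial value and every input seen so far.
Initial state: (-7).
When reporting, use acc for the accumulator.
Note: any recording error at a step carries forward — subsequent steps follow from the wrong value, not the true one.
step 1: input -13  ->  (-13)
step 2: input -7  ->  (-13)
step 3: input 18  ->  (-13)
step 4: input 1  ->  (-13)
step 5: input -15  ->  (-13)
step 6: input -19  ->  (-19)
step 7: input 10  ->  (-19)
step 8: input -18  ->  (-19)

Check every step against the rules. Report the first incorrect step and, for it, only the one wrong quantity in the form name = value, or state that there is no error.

Recomputing the run from the initial state:
step 1: acc = -13
step 2: acc = -13
step 3: acc = -13
step 4: acc = -13
step 5: acc = -15
step 6: acc = -19
step 7: acc = -19
step 8: acc = -19
The first disagreement with the trace is at step 5, where the value should be acc = -15.

step 5, acc = -15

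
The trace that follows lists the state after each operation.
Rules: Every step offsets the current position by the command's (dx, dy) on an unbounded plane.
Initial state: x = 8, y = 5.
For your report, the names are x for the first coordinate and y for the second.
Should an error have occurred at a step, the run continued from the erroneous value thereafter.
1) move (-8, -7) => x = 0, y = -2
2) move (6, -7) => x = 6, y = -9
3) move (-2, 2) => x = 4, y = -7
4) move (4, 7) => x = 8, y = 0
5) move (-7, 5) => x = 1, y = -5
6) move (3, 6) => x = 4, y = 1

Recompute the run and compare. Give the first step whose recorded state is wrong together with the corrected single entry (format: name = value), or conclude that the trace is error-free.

Step 1: x = 8 + (-8) = 0, y = 5 + (-7) = -2 — checks out.
Step 2: x = 0 + (6) = 6, y = -2 + (-7) = -9 — exactly as logged.
Step 3: x = 6 + (-2) = 4, y = -9 + (2) = -7 — no discrepancy.
Step 4: x = 4 + (4) = 8, y = -7 + (7) = 0 — in agreement.
Step 5: x = 8 + (-7) = 1, y = 0 + (5) = 5 — the trace disagrees here.
So the first discrepancy is step 5, where the right value is y = 5.

step 5, y = 5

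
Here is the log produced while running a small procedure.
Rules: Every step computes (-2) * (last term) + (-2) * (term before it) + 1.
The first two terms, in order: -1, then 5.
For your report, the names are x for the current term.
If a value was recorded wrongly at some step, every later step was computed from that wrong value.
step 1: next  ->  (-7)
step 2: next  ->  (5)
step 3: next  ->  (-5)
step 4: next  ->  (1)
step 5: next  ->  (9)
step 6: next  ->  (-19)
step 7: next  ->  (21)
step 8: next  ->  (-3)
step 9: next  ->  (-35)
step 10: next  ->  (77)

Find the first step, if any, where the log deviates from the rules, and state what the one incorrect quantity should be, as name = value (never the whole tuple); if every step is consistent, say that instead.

step 3, x = 5

Step 1: x = -2*(5) + (-2)*(-1) + (1) = -7 — consistent with the log.
Step 2: x = -2*(-7) + (-2)*(5) + (1) = 5 — verified.
Step 3: x = -2*(5) + (-2)*(-7) + (1) = 5 — the entry is off here.
Conclusion: step 3 carries the first error; the entry should be x = 5.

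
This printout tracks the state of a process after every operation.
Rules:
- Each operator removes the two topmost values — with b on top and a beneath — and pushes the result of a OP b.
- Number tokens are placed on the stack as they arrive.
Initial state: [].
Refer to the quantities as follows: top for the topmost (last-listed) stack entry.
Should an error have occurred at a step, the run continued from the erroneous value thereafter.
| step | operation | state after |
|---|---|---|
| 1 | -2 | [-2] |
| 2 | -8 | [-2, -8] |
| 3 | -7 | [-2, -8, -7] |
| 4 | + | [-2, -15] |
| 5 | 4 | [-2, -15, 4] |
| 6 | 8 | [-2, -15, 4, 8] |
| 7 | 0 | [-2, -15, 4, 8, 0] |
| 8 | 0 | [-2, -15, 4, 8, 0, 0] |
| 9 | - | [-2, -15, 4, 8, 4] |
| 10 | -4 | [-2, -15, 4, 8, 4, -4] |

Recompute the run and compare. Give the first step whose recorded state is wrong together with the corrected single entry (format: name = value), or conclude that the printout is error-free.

step 9, top = 0

1. push -2: top = -2 (in agreement)
2. push -8: top = -8 (no discrepancy)
3. push -7: top = -7 (agrees with the printout)
4. -8 + -7 = -15 (verified)
5. push 4: top = 4 (in agreement)
6. push 8: top = 8 (same as recorded)
7. push 0: top = 0 (same as recorded)
8. push 0: top = 0 (matches)
9. 0 - 0 = 0 (not what was recorded)
Conclusion: step 9 carries the first error; the entry should be top = 0.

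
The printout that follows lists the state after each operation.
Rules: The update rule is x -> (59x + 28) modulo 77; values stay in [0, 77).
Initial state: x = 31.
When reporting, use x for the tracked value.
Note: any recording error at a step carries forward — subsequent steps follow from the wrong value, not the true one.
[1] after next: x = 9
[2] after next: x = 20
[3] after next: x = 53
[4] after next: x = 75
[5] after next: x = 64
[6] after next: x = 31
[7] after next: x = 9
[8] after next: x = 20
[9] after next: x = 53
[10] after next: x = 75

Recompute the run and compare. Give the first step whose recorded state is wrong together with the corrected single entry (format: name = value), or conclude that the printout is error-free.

1. x = (59*31 + 28) mod 77 = 9 (no discrepancy)
2. x = (59*9 + 28) mod 77 = 20 (verified)
3. x = (59*20 + 28) mod 77 = 53 (consistent with the printout)
4. x = (59*53 + 28) mod 77 = 75 (agrees with the printout)
5. x = (59*75 + 28) mod 77 = 64 (no discrepancy)
6. x = (59*64 + 28) mod 77 = 31 (matches)
7. x = (59*31 + 28) mod 77 = 9 (verified)
8. x = (59*9 + 28) mod 77 = 20 (in agreement)
9. x = (59*20 + 28) mod 77 = 53 (checks out)
10. x = (59*53 + 28) mod 77 = 75 (checks out)
Nothing is out of place; the run is error-free.

no error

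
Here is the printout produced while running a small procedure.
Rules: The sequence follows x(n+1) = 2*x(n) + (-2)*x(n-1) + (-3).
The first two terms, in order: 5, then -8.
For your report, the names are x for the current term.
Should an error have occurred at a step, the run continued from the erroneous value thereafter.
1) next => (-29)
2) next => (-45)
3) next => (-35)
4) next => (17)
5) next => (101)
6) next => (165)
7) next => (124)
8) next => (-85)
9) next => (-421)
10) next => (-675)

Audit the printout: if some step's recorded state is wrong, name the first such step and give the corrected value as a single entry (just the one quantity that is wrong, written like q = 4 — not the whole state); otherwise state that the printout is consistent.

step 7, x = 125

Recomputing the run from the initial state:
step 1: x = -29
step 2: x = -45
step 3: x = -35
step 4: x = 17
step 5: x = 101
step 6: x = 165
step 7: x = 125
step 8: x = -83
step 9: x = -419
step 10: x = -675
The first disagreement with the printout is at step 7, where the value should be x = 125.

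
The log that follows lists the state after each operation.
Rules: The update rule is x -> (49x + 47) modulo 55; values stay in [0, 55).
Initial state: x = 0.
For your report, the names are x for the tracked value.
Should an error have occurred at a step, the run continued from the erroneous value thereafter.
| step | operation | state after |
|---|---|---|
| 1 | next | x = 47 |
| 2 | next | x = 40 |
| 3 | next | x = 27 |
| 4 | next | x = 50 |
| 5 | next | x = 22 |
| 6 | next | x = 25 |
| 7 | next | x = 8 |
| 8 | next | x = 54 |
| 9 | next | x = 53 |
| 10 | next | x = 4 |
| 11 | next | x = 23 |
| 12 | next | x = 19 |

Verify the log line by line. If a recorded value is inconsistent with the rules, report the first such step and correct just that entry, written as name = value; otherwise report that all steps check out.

step 7, x = 7

1. x = (49*0 + 47) mod 55 = 47 (exactly as logged)
2. x = (49*47 + 47) mod 55 = 40 (matches)
3. x = (49*40 + 47) mod 55 = 27 (consistent with the log)
4. x = (49*27 + 47) mod 55 = 50 (in agreement)
5. x = (49*50 + 47) mod 55 = 22 (in agreement)
6. x = (49*22 + 47) mod 55 = 25 (confirmed correct)
7. x = (49*25 + 47) mod 55 = 7 (the entry is off here)
First incorrect step: 7; the correct value is x = 7.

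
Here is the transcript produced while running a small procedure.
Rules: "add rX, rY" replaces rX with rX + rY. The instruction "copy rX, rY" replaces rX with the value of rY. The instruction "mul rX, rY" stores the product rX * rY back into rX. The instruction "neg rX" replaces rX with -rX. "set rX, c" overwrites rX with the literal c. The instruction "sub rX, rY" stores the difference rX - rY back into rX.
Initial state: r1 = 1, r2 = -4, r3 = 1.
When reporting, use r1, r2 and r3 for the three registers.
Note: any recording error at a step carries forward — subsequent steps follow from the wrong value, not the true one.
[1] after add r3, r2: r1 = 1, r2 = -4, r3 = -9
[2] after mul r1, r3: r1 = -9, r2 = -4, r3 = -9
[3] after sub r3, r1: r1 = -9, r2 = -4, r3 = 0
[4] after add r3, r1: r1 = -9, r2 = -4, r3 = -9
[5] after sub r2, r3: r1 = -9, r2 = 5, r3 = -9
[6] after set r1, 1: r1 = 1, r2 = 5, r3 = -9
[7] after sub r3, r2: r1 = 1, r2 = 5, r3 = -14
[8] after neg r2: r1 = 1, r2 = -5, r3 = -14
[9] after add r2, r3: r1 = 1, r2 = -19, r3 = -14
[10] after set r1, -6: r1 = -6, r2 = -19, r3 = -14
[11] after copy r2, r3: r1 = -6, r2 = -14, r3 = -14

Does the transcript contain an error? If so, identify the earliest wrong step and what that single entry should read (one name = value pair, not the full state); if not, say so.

step 1, r3 = -3

Step 1: r3 = 1 + -4 = -3 — the transcript has a different value.
First incorrect step: 1; the correct value is r3 = -3.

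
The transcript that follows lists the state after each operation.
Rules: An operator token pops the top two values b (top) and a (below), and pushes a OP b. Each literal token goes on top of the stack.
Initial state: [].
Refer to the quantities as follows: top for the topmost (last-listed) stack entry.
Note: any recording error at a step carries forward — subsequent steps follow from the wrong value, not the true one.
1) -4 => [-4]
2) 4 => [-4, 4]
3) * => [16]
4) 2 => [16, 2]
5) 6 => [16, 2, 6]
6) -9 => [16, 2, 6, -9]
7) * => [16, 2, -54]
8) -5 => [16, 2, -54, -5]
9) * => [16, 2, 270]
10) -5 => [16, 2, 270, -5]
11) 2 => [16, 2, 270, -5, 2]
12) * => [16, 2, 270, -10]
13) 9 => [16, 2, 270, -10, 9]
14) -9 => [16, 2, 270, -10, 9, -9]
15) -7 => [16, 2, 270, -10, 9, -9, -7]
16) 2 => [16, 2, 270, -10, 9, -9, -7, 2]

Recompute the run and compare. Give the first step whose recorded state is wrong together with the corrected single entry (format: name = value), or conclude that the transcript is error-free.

step 3, top = -16

step 1: push -4: top = -4 -> same as recorded
step 2: push 4: top = 4 -> in agreement
step 3: -4 * 4 = -16 -> the transcript has a different value
That makes step 3 the first incorrect line — top = -16 is what it should show.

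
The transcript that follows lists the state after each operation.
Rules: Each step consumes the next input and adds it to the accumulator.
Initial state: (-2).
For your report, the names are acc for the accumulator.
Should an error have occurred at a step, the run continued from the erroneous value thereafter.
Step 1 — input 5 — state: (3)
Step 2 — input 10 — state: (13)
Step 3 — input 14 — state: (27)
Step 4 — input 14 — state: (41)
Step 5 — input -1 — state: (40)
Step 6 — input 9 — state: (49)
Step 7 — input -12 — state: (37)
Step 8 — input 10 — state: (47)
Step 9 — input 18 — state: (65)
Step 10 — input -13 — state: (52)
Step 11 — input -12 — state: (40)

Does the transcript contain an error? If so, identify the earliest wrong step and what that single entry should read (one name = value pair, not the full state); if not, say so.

no error

Step 1: acc = -2 + 5 = 3 — consistent with the transcript.
Step 2: acc = 3 + 10 = 13 — verified.
Step 3: acc = 13 + 14 = 27 — verified.
Step 4: acc = 27 + 14 = 41 — confirmed correct.
Step 5: acc = 41 + -1 = 40 — agrees with the transcript.
Step 6: acc = 40 + 9 = 49 — confirmed correct.
Step 7: acc = 49 + -12 = 37 — exactly as logged.
Step 8: acc = 37 + 10 = 47 — in agreement.
Step 9: acc = 47 + 18 = 65 — matches.
Step 10: acc = 65 + -13 = 52 — confirmed correct.
Step 11: acc = 52 + -12 = 40 — verified.
Every step is consistent.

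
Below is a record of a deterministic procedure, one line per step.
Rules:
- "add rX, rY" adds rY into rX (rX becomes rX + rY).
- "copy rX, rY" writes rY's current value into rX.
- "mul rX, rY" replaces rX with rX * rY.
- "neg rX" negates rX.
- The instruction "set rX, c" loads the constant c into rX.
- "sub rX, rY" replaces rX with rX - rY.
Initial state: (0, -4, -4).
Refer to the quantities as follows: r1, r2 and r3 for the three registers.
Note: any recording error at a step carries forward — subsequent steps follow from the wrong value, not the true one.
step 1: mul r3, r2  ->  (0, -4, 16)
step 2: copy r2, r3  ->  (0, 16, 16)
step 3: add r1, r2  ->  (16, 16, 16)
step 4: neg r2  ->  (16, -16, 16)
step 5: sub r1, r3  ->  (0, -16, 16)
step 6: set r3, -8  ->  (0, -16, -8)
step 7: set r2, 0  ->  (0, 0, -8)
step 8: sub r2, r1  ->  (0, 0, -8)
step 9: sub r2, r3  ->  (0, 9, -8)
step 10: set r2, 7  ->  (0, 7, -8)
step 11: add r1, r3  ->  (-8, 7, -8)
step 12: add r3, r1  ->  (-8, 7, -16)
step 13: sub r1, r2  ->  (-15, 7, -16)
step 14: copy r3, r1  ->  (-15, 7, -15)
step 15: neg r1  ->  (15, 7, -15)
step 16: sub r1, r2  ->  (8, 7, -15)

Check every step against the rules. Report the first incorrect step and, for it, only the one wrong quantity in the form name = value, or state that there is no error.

step 9, r2 = 8

step 1: r3 = -4 * -4 = 16 -> verified
step 2: r2 = 16 -> agrees with the record
step 3: r1 = 0 + 16 = 16 -> confirmed correct
step 4: r2 = -(16) = -16 -> consistent with the record
step 5: r1 = 16 - 16 = 0 -> no discrepancy
step 6: r3 = -8 -> no discrepancy
step 7: r2 = 0 -> agrees with the record
step 8: r2 = 0 - 0 = 0 -> exactly as logged
step 9: r2 = 0 - -8 = 8 -> a discrepancy with the record
Step 9 is the first one off; corrected, r2 = 8.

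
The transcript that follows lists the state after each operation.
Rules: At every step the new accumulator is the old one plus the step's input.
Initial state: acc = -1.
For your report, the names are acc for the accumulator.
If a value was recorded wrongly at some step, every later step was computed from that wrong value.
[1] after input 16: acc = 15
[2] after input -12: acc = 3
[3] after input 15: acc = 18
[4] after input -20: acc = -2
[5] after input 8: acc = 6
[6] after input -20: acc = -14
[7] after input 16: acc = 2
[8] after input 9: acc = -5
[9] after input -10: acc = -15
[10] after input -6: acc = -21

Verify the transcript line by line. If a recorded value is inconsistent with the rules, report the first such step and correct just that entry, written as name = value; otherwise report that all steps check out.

step 8, acc = 11

Recomputing the run from the initial state:
step 1: acc = 15
step 2: acc = 3
step 3: acc = 18
step 4: acc = -2
step 5: acc = 6
step 6: acc = -14
step 7: acc = 2
step 8: acc = 11
step 9: acc = 1
step 10: acc = -5
The first disagreement with the transcript is at step 8, where the value should be acc = 11.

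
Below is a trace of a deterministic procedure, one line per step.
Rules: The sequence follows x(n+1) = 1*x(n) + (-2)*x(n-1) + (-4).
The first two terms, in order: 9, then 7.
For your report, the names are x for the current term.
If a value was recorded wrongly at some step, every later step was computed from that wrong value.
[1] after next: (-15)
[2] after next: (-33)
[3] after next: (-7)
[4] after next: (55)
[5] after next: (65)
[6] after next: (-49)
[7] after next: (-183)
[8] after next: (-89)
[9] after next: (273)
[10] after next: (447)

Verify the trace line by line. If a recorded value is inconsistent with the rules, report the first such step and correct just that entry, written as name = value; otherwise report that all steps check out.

no error

Step 1: x = 1*(7) + (-2)*(9) + (-4) = -15 — exactly as logged.
Step 2: x = 1*(-15) + (-2)*(7) + (-4) = -33 — confirmed correct.
Step 3: x = 1*(-33) + (-2)*(-15) + (-4) = -7 — exactly as logged.
Step 4: x = 1*(-7) + (-2)*(-33) + (-4) = 55 — verified.
Step 5: x = 1*(55) + (-2)*(-7) + (-4) = 65 — verified.
Step 6: x = 1*(65) + (-2)*(55) + (-4) = -49 — verified.
Step 7: x = 1*(-49) + (-2)*(65) + (-4) = -183 — consistent with the trace.
Step 8: x = 1*(-183) + (-2)*(-49) + (-4) = -89 — confirmed correct.
Step 9: x = 1*(-89) + (-2)*(-183) + (-4) = 273 — checks out.
Step 10: x = 1*(273) + (-2)*(-89) + (-4) = 447 — same as recorded.
All steps check out; nothing to correct.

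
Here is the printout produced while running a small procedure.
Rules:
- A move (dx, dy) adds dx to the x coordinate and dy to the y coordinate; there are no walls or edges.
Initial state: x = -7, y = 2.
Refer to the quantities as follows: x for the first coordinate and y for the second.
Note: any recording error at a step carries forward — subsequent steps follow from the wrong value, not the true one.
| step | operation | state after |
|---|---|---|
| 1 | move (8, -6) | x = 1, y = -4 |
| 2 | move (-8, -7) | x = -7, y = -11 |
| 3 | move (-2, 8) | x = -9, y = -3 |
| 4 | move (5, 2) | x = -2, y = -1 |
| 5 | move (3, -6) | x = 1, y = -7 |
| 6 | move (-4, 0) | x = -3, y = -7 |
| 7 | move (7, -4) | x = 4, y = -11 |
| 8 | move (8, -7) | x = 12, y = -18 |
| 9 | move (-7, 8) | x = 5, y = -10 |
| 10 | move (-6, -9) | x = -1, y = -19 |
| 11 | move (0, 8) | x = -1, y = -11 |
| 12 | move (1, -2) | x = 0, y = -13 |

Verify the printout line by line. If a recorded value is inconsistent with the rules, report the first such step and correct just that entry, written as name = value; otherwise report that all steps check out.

step 4, x = -4

Recomputing the run from the initial state:
step 1: x = 1, y = -4
step 2: x = -7, y = -11
step 3: x = -9, y = -3
step 4: x = -4, y = -1
step 5: x = -1, y = -7
step 6: x = -5, y = -7
step 7: x = 2, y = -11
step 8: x = 10, y = -18
step 9: x = 3, y = -10
step 10: x = -3, y = -19
step 11: x = -3, y = -11
step 12: x = -2, y = -13
The first disagreement with the printout is at step 4, where the value should be x = -4.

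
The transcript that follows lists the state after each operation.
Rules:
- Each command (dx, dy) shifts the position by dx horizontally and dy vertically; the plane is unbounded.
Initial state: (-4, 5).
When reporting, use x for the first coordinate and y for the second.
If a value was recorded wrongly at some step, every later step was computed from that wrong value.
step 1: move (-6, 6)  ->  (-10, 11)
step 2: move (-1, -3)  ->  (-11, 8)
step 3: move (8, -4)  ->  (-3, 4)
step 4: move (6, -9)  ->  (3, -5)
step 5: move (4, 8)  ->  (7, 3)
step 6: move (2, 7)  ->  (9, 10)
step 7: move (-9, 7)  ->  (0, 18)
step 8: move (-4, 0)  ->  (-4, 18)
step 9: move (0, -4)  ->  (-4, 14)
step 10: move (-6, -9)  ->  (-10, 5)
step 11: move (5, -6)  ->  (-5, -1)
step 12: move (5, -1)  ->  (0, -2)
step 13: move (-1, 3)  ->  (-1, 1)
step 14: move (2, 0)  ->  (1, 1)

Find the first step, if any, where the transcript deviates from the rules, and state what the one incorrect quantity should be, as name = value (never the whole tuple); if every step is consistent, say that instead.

step 7, y = 17

Recomputing the run from the initial state:
step 1: x = -10, y = 11
step 2: x = -11, y = 8
step 3: x = -3, y = 4
step 4: x = 3, y = -5
step 5: x = 7, y = 3
step 6: x = 9, y = 10
step 7: x = 0, y = 17
step 8: x = -4, y = 17
step 9: x = -4, y = 13
step 10: x = -10, y = 4
step 11: x = -5, y = -2
step 12: x = 0, y = -3
step 13: x = -1, y = 0
step 14: x = 1, y = 0
The first disagreement with the transcript is at step 7, where the value should be y = 17.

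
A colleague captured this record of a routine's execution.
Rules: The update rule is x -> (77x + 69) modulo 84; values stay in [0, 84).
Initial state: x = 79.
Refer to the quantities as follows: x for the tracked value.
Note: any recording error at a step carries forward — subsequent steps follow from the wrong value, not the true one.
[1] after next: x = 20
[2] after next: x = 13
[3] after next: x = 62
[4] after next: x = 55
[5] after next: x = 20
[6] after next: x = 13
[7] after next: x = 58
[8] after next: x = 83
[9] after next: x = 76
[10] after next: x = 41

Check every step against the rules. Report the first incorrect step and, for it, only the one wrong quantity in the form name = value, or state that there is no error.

step 7, x = 62

Recomputing the run from the initial state:
step 1: x = 20
step 2: x = 13
step 3: x = 62
step 4: x = 55
step 5: x = 20
step 6: x = 13
step 7: x = 62
step 8: x = 55
step 9: x = 20
step 10: x = 13
The first disagreement with the record is at step 7, where the value should be x = 62.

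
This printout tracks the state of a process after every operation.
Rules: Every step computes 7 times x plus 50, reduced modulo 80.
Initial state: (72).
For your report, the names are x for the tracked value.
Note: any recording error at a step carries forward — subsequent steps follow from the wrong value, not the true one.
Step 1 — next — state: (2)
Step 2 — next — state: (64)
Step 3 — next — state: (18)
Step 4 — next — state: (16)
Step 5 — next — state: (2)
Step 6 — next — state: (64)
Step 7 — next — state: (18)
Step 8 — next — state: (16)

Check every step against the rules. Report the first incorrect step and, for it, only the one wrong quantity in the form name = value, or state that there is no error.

step 1, x = 74

Step 1: x = (7*72 + 50) mod 80 = 74 — the entry is off here.
The audit stops at step 1: the recorded entry is wrong and should be x = 74.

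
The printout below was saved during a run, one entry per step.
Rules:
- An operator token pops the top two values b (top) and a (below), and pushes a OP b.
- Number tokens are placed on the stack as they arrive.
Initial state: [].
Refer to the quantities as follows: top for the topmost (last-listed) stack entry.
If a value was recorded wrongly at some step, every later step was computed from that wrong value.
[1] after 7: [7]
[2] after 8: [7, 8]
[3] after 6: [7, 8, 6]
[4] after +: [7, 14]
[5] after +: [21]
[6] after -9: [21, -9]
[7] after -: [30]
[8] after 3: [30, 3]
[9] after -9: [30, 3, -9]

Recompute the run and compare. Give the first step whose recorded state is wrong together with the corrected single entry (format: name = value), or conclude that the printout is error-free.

1. push 7: top = 7 (agrees with the printout)
2. push 8: top = 8 (same as recorded)
3. push 6: top = 6 (exactly as logged)
4. 8 + 6 = 14 (same as recorded)
5. 7 + 14 = 21 (consistent with the printout)
6. push -9: top = -9 (matches)
7. 21 - -9 = 30 (confirmed correct)
8. push 3: top = 3 (no discrepancy)
9. push -9: top = -9 (confirmed correct)
The whole run recomputes cleanly — no discrepancies.

no error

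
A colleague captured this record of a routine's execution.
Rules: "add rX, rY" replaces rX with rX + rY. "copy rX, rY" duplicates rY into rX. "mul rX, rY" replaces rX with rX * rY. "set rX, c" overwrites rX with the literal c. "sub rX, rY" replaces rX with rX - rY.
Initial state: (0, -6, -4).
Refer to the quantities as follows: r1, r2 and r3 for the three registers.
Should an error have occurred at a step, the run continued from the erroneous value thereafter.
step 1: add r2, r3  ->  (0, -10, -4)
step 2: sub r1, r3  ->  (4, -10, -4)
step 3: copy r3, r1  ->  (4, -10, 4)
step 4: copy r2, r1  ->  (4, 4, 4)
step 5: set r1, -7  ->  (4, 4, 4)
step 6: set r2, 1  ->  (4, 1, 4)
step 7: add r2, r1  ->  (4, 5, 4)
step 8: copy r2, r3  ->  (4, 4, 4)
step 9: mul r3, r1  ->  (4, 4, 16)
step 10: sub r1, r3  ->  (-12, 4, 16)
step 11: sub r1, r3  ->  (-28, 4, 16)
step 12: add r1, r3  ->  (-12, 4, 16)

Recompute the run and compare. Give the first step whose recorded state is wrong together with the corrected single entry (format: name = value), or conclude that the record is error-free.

step 5, r1 = -7

Step 1: r2 = -6 + -4 = -10 — same as recorded.
Step 2: r1 = 0 - -4 = 4 — consistent with the record.
Step 3: r3 = 4 — agrees with the record.
Step 4: r2 = 4 — same as recorded.
Step 5: r1 = -7 — this is not what the record shows.
That makes step 5 the first incorrect line — r1 = -7 is what it should show.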